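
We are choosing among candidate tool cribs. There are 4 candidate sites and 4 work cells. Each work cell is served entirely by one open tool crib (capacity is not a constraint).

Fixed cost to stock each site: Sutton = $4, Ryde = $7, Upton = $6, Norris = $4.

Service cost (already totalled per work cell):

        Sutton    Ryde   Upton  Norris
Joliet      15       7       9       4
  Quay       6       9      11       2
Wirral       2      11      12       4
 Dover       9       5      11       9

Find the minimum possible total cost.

For any fixed open set, each work cell goes to its cheapest open site; total = fixed + service.
{Norris}: Joliet→Norris 4, Quay→Norris 2, Wirral→Norris 4, Dover→Norris 9. Service 19; fixed 4; total 23.
{Sutton, Norris}: Joliet→Norris 4, Quay→Norris 2, Wirral→Sutton 2, Dover→Sutton 9. Service 17; fixed 8; total 25.
{Ryde, Norris}: Joliet→Norris 4, Quay→Norris 2, Wirral→Norris 4, Dover→Ryde 5. Service 15; fixed 11; total 26.
{Sutton, Ryde, Upton, Norris}: Joliet→Norris 4, Quay→Norris 2, Wirral→Sutton 2, Dover→Ryde 5. Service 13; fixed 21; total 34.
(All 15 nonempty subsets were checked; Norris only is lowest.)

Minimum total cost: 23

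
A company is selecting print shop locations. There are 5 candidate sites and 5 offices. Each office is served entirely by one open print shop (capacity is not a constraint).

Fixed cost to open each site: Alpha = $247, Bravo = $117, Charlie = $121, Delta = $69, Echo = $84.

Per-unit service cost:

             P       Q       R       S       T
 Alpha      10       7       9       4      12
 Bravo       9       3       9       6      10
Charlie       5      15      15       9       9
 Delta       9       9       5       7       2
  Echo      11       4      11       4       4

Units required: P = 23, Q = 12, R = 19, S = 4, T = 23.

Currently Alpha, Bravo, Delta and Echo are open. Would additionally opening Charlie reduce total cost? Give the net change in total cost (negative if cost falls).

No — net change +29 (cost rises by 29).

Current service cost with {Alpha, Bravo, Delta, Echo}: 400.
Adding Charlie: each office re-picks its cheapest; new service cost 308, saving 92.
Extra fixed cost: 121. Net change = 121 − 92 = 29.
(Totals: 917 → 946.)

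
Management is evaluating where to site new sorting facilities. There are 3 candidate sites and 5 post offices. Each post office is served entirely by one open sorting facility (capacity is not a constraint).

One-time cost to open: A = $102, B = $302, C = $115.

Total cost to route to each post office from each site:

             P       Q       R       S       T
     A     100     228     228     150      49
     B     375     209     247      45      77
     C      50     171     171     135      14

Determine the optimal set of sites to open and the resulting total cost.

Open C only; minimum total cost 656.

For any fixed open set, each post office goes to its cheapest open site; total = fixed + service.
{C}: P→C 50, Q→C 171, R→C 171, S→C 135, T→C 14. Service 541; fixed 115; total 656.
{A, C}: P→C 50, Q→C 171, R→C 171, S→C 135, T→C 14. Service 541; fixed 217; total 758.
{A}: service 755 + fixed 102 = 857
{A, B, C}: service 451 + fixed 519 = 970
(All 7 nonempty subsets were checked; C only is lowest.)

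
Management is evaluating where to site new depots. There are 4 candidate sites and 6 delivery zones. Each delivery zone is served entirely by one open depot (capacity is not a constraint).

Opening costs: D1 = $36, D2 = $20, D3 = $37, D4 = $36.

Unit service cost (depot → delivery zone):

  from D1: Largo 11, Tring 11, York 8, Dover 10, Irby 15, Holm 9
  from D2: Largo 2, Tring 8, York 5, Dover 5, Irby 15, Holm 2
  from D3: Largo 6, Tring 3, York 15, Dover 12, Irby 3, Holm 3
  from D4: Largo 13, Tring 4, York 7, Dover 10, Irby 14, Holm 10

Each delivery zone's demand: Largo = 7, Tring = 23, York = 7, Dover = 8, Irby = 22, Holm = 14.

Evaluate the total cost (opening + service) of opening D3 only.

Total cost: 457

Each delivery zone is assigned to its cheapest site among the open ones.
{D3}: Largo→D3 6·7=42, Tring→D3 3·23=69, York→D3 15·7=105, Dover→D3 12·8=96, Irby→D3 3·22=66, Holm→D3 3·14=42. Service 420; fixed 37; total 457.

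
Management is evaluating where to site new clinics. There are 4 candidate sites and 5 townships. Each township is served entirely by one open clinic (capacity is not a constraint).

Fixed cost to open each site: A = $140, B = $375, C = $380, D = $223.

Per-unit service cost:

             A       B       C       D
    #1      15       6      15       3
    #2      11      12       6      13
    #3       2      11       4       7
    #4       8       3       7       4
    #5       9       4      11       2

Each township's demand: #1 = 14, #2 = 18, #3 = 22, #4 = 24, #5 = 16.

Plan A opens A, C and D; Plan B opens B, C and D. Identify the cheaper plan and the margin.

Plan A is cheaper by 255.

Plan A: {A, C, D}: #1→D 3·14=42, #2→C 6·18=108, #3→A 2·22=44, #4→D 4·24=96, #5→D 2·16=32. Service 322; fixed 743; total 1065.
Plan B: {B, C, D}: #1→D 3·14=42, #2→C 6·18=108, #3→C 4·22=88, #4→B 3·24=72, #5→D 2·16=32. Service 342; fixed 978; total 1320.
Difference: |1065 − 1320| = 255.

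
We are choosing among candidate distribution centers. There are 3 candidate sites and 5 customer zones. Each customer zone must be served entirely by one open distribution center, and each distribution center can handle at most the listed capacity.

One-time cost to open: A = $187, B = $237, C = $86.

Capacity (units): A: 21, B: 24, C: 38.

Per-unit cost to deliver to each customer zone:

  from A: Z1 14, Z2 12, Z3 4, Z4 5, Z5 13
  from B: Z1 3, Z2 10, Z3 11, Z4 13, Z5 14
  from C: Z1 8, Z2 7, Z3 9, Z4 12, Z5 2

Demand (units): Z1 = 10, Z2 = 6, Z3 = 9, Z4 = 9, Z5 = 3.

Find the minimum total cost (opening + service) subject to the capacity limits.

Minimum total cost: 403

Open {C}: Z1→C 8·10=80, Z2→C 7·6=42, Z3→C 9·9=81, Z4→C 12·9=108, Z5→C 2·3=6.
Loads: C carries 37/38. Service 317; fixed 86; total 403.
Next best feasible plan costs 482.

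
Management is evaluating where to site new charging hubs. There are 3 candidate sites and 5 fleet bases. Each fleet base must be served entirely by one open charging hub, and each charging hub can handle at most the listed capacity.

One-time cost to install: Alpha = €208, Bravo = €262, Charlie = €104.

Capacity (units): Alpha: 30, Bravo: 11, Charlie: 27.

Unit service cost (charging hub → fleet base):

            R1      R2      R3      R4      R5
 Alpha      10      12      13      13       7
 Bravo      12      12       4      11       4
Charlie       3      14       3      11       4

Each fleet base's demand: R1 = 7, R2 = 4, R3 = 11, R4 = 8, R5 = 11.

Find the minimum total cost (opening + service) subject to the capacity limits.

Open {Alpha, Charlie}: R1→Charlie 3·7=21, R2→Alpha 12·4=48, R3→Charlie 3·11=33, R4→Charlie 11·8=88, R5→Alpha 7·11=77.
Loads: Alpha carries 15/30, Charlie carries 26/27. Service 267; fixed 312; total 579.
Next best feasible plan costs 595.

Minimum total cost: 579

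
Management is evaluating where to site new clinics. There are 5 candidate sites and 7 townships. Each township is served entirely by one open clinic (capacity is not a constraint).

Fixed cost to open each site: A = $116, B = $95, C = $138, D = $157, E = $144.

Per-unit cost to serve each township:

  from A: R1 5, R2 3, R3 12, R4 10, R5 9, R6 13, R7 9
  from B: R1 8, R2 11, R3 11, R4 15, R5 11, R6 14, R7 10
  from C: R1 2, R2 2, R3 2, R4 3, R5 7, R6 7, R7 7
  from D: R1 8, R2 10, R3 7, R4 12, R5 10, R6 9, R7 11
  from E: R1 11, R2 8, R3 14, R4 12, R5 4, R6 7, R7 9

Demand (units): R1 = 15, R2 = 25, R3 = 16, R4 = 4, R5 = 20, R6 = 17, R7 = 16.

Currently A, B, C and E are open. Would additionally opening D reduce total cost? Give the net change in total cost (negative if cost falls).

No — net change +157 (cost rises by 157).

Current service cost with {A, B, C, E}: 435.
Adding D: each township re-picks its cheapest; new service cost 435, saving 0.
Extra fixed cost: 157. Net change = 157 − 0 = 157.
(Totals: 928 → 1085.)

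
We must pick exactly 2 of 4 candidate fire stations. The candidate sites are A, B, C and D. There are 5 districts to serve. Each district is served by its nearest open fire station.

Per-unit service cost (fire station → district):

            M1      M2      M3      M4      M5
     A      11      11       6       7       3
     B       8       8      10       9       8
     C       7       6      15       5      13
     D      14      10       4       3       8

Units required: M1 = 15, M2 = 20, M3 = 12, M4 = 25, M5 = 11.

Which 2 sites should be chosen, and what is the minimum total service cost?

Choose C and D; total service cost 436.

With exactly 2 open, each district uses its cheapest among the chosen.
{C, D}: M1→C 7·15=105, M2→C 6·20=120, M3→D 4·12=48, M4→D 3·25=75, M5→D 8·11=88. Service cost 436.
{A, C}: service cost 455
{B, D}: service cost 491
Among all 6 size-2 choices, {C, D} is lowest.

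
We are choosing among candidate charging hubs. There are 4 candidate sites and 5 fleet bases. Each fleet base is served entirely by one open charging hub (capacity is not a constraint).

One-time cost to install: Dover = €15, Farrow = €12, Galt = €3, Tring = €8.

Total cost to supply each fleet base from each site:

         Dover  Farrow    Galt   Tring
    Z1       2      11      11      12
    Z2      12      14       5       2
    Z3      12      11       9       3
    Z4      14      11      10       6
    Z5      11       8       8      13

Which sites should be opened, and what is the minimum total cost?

Open Galt and Tring; minimum total cost 41.

For any fixed open set, each fleet base goes to its cheapest open site; total = fixed + service.
{Galt, Tring}: Z1→Galt 11, Z2→Tring 2, Z3→Tring 3, Z4→Tring 6, Z5→Galt 8. Service 30; fixed 11; total 41.
{Tring}: Z1→Tring 12, Z2→Tring 2, Z3→Tring 3, Z4→Tring 6, Z5→Tring 13. Service 36; fixed 8; total 44.
{Galt}: service 43 + fixed 3 = 46
{Dover, Farrow, Galt, Tring}: service 21 + fixed 38 = 59
(All 15 nonempty subsets were checked; Galt and Tring is lowest.)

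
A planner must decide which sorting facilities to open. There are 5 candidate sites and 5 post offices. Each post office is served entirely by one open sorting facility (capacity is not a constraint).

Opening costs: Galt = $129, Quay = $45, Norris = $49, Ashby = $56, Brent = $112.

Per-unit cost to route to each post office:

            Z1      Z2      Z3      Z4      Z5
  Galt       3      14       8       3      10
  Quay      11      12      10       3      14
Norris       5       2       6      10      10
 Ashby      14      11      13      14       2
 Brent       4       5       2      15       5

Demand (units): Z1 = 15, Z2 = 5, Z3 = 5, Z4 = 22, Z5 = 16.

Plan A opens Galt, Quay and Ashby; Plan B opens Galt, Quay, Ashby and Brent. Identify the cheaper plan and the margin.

Plan A: {Galt, Quay, Ashby}: Z1→Galt 3·15=45, Z2→Ashby 11·5=55, Z3→Galt 8·5=40, Z4→Galt 3·22=66, Z5→Ashby 2·16=32. Service 238; fixed 230; total 468.
Plan B: {Galt, Quay, Ashby, Brent}: Z1→Galt 3·15=45, Z2→Brent 5·5=25, Z3→Brent 2·5=10, Z4→Galt 3·22=66, Z5→Ashby 2·16=32. Service 178; fixed 342; total 520.
Difference: |468 − 520| = 52.

Plan A is cheaper by 52.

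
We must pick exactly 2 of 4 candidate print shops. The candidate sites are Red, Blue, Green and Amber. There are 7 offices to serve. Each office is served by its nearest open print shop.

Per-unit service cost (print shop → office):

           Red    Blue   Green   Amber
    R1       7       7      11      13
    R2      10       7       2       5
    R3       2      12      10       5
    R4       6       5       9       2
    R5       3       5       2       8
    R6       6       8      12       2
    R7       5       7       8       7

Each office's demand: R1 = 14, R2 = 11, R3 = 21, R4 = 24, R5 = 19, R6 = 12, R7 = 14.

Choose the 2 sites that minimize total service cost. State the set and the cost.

With exactly 2 open, each office uses its cheapest among the chosen.
{Red, Amber}: R1→Red 7·14=98, R2→Amber 5·11=55, R3→Red 2·21=42, R4→Amber 2·24=48, R5→Red 3·19=57, R6→Amber 2·12=24, R7→Red 5·14=70. Service cost 394.
{Red, Green}: service cost 486
{Green, Amber}: service cost 489
Among all 6 size-2 choices, {Red, Amber} is lowest.

Choose Red and Amber; total service cost 394.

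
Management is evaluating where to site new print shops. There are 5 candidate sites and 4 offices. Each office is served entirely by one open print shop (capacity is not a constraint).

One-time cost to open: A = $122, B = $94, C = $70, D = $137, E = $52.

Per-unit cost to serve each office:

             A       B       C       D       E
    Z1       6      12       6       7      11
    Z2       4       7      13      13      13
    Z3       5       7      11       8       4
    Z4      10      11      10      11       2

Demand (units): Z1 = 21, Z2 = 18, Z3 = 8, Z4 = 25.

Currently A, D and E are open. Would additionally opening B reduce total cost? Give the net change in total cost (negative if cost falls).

No — net change +94 (cost rises by 94).

Current service cost with {A, D, E}: 280.
Adding B: each office re-picks its cheapest; new service cost 280, saving 0.
Extra fixed cost: 94. Net change = 94 − 0 = 94.
(Totals: 591 → 685.)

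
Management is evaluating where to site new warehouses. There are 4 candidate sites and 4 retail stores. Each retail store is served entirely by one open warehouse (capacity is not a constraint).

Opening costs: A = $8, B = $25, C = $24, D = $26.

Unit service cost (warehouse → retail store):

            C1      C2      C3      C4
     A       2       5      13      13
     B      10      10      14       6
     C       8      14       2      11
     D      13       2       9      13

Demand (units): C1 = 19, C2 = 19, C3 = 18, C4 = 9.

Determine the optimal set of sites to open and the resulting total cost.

For any fixed open set, each retail store goes to its cheapest open site; total = fixed + service.
{A, B, C, D}: C1→A 2·19=38, C2→D 2·19=38, C3→C 2·18=36, C4→B 6·9=54. Service 166; fixed 83; total 249.
{A, C, D}: service 211 + fixed 58 = 269
{A, B, C}: C1→A 2·19=38, C2→A 5·19=95, C3→C 2·18=36, C4→B 6·9=54. Service 223; fixed 57; total 280.
{A}: C1→A 2·19=38, C2→A 5·19=95, C3→A 13·18=234, C4→A 13·9=117. Service 484; fixed 8; total 492.
(All 15 nonempty subsets were checked; A, B, C and D is lowest.)

Open A, B, C and D; minimum total cost 249.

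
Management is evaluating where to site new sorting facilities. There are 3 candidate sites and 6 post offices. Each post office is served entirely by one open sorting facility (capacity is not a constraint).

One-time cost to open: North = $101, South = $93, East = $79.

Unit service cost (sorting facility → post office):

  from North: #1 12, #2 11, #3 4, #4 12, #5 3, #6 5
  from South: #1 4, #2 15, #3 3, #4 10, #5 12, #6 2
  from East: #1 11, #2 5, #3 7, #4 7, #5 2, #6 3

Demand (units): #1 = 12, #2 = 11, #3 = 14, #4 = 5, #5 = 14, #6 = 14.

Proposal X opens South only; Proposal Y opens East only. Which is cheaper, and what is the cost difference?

Proposal X: {South}: #1→South 4·12=48, #2→South 15·11=165, #3→South 3·14=42, #4→South 10·5=50, #5→South 12·14=168, #6→South 2·14=28. Service 501; fixed 93; total 594.
Proposal Y: {East}: #1→East 11·12=132, #2→East 5·11=55, #3→East 7·14=98, #4→East 7·5=35, #5→East 2·14=28, #6→East 3·14=42. Service 390; fixed 79; total 469.
Difference: |594 − 469| = 125.

Proposal Y is cheaper by 125.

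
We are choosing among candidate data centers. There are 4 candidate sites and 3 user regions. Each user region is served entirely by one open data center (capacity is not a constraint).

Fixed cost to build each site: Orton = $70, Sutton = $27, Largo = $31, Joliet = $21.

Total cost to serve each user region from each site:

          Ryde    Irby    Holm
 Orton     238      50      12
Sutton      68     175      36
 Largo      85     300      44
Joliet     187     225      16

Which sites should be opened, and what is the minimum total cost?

For any fixed open set, each user region goes to its cheapest open site; total = fixed + service.
{Orton, Sutton}: Ryde→Sutton 68, Irby→Orton 50, Holm→Orton 12. Service 130; fixed 97; total 227.
{Orton, Sutton, Joliet}: service 130 + fixed 118 = 248
{Orton, Largo}: service 147 + fixed 101 = 248
{Orton, Sutton, Largo, Joliet}: Ryde→Sutton 68, Irby→Orton 50, Holm→Orton 12. Service 130; fixed 149; total 279.
No other subset beats 227.

Open Orton and Sutton; minimum total cost 227.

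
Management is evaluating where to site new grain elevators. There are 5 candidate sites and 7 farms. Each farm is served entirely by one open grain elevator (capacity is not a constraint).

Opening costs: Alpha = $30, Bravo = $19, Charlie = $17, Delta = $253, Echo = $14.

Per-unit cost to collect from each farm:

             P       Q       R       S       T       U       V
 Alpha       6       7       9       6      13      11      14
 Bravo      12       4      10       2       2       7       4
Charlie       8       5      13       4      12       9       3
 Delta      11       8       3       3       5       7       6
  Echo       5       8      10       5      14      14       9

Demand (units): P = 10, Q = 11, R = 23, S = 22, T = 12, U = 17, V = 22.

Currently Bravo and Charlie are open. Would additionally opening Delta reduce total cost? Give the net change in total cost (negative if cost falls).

No — net change +92 (cost rises by 92).

Current service cost with {Bravo, Charlie}: 607.
Adding Delta: each farm re-picks its cheapest; new service cost 446, saving 161.
Extra fixed cost: 253. Net change = 253 − 161 = 92.
(Totals: 643 → 735.)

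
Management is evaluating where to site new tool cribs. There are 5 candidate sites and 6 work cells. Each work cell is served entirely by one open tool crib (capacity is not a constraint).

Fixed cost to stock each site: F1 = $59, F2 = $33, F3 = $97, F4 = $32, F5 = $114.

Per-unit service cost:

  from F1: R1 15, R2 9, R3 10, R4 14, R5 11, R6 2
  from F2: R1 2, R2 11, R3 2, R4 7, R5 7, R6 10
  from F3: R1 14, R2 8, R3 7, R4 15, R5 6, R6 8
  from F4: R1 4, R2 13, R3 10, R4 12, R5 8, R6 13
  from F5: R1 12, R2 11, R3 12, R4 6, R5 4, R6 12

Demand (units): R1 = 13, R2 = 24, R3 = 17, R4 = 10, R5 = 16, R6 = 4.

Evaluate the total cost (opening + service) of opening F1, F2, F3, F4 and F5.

Each work cell is assigned to its cheapest site among the open ones.
{F1, F2, F3, F4, F5}: R1→F2 2·13=26, R2→F3 8·24=192, R3→F2 2·17=34, R4→F5 6·10=60, R5→F5 4·16=64, R6→F1 2·4=8. Service 384; fixed 335; total 719.

Total cost: 719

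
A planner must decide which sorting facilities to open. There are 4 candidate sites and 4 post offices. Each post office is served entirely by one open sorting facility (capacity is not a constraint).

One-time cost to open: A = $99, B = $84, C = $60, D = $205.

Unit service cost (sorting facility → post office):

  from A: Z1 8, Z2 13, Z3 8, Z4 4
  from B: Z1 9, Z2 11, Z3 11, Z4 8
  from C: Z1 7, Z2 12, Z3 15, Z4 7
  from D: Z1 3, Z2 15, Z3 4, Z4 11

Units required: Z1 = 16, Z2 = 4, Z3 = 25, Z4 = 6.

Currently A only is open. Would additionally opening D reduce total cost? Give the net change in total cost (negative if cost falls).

Current service cost with {A}: 404.
Adding D: each post office re-picks its cheapest; new service cost 224, saving 180.
Extra fixed cost: 205. Net change = 205 − 180 = 25.
(Totals: 503 → 528.)

No — net change +25 (cost rises by 25).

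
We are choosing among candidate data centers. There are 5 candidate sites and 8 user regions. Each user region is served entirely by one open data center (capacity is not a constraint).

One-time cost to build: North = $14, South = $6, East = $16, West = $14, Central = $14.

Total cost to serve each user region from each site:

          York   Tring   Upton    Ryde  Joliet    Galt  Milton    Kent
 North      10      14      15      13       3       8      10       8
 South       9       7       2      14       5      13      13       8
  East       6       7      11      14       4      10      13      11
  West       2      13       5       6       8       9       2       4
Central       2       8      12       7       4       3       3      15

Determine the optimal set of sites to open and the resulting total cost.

For any fixed open set, each user region goes to its cheapest open site; total = fixed + service.
{South, Central}: York→Central 2, Tring→South 7, Upton→South 2, Ryde→Central 7, Joliet→Central 4, Galt→Central 3, Milton→Central 3, Kent→South 8. Service 36; fixed 20; total 56.
{South, West}: York→West 2, Tring→South 7, Upton→South 2, Ryde→West 6, Joliet→South 5, Galt→West 9, Milton→West 2, Kent→West 4. Service 37; fixed 20; total 57.
{West, Central}: service 34 + fixed 28 = 62
{North, South, East, West, Central}: service 29 + fixed 64 = 93
No other subset beats 56.

Open South and Central; minimum total cost 56.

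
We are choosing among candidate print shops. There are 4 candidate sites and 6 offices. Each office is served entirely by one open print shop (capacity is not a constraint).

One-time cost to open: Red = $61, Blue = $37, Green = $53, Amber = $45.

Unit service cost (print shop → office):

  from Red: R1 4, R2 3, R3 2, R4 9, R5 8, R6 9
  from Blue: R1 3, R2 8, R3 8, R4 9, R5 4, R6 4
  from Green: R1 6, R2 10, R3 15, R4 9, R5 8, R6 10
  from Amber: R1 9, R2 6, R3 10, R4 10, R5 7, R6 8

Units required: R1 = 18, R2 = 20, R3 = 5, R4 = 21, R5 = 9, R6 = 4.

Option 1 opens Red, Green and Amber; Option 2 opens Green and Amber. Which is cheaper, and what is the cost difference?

Option 1 is cheaper by 75.

Option 1: {Red, Green, Amber}: R1→Red 4·18=72, R2→Red 3·20=60, R3→Red 2·5=10, R4→Red 9·21=189, R5→Amber 7·9=63, R6→Amber 8·4=32. Service 426; fixed 159; total 585.
Option 2: {Green, Amber}: R1→Green 6·18=108, R2→Amber 6·20=120, R3→Amber 10·5=50, R4→Green 9·21=189, R5→Amber 7·9=63, R6→Amber 8·4=32. Service 562; fixed 98; total 660.
Difference: |585 − 660| = 75.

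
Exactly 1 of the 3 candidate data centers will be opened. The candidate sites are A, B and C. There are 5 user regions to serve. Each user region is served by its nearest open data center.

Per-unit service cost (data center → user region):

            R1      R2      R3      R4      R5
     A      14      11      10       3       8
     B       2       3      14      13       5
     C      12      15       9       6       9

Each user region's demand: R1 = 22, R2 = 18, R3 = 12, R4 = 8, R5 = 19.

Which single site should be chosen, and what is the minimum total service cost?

Choose B only; total service cost 465.

With exactly 1 open, each user region uses its cheapest among the chosen.
{B}: R1→B 2·22=44, R2→B 3·18=54, R3→B 14·12=168, R4→B 13·8=104, R5→B 5·19=95. Service cost 465.
{A}: service cost 802
{C}: service cost 861
Among all 3 size-1 choices, {B} is lowest.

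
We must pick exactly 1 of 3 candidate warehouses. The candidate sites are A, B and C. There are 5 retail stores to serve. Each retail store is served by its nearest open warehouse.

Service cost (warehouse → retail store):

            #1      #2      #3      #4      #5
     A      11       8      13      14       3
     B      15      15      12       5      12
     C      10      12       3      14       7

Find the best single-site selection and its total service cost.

Choose C only; total service cost 46.

With exactly 1 open, each retail store uses its cheapest among the chosen.
{C}: #1→C 10, #2→C 12, #3→C 3, #4→C 14, #5→C 7. Service cost 46.
{A}: service cost 49
{B}: service cost 59
Among all 3 size-1 choices, {C} is lowest.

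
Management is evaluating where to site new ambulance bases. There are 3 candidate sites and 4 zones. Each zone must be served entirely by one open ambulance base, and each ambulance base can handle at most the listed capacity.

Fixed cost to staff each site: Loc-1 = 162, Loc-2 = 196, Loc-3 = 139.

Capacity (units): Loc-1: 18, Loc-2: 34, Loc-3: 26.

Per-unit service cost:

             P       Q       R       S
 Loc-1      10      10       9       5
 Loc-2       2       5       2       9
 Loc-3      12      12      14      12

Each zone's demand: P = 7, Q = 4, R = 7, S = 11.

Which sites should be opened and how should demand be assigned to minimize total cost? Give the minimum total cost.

Open {Loc-2}: P→Loc-2 2·7=14, Q→Loc-2 5·4=20, R→Loc-2 2·7=14, S→Loc-2 9·11=99.
Loads: Loc-2 carries 29/34. Service 147; fixed 196; total 343.
Next best feasible plan costs 461.

Minimum total cost: 343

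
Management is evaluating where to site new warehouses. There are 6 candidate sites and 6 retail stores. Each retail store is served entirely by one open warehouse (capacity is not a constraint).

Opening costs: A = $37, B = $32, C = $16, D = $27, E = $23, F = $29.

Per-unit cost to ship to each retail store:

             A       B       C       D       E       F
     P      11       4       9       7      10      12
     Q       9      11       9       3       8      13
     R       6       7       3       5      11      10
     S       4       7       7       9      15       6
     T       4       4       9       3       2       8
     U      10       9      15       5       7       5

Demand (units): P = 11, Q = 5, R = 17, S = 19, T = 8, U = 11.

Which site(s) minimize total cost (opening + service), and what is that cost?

For any fixed open set, each retail store goes to its cheapest open site; total = fixed + service.
{A, B, C, D}: P→B 4·11=44, Q→D 3·5=15, R→C 3·17=51, S→A 4·19=76, T→D 3·8=24, U→D 5·11=55. Service 265; fixed 112; total 377.
{A, C, D}: service 298 + fixed 80 = 378
{A, B, C, D, E}: service 257 + fixed 135 = 392
{A, B, C, D, E, F}: P→B 4·11=44, Q→D 3·5=15, R→C 3·17=51, S→A 4·19=76, T→E 2·8=16, U→D 5·11=55. Service 257; fixed 164; total 421.
No other subset beats 377.

Open A, B, C and D; minimum total cost 377.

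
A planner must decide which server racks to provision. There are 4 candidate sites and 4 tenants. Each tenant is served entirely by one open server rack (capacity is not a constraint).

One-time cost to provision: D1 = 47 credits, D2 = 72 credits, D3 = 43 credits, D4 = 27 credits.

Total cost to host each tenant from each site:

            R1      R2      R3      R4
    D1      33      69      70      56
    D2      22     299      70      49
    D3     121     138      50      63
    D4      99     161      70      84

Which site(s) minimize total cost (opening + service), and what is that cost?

For any fixed open set, each tenant goes to its cheapest open site; total = fixed + service.
{D1}: R1→D1 33, R2→D1 69, R3→D1 70, R4→D1 56. Service 228; fixed 47; total 275.
{D1, D3}: R1→D1 33, R2→D1 69, R3→D3 50, R4→D1 56. Service 208; fixed 90; total 298.
{D1, D4}: service 228 + fixed 74 = 302
{D1, D2, D3, D4}: R1→D2 22, R2→D1 69, R3→D3 50, R4→D2 49. Service 190; fixed 189; total 379.
No other subset beats 275.

Open D1 only; minimum total cost 275.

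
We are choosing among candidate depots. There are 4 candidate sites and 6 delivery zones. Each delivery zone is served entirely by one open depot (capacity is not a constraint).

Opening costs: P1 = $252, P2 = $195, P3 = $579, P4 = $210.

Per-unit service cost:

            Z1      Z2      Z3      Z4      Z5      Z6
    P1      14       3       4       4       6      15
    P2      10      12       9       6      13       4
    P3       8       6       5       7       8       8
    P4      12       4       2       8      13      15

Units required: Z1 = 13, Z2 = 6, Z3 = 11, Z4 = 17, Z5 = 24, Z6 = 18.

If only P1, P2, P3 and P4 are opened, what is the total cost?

Total cost: 1664

Each delivery zone is assigned to its cheapest site among the open ones.
{P1, P2, P3, P4}: Z1→P3 8·13=104, Z2→P1 3·6=18, Z3→P4 2·11=22, Z4→P1 4·17=68, Z5→P1 6·24=144, Z6→P2 4·18=72. Service 428; fixed 1236; total 1664.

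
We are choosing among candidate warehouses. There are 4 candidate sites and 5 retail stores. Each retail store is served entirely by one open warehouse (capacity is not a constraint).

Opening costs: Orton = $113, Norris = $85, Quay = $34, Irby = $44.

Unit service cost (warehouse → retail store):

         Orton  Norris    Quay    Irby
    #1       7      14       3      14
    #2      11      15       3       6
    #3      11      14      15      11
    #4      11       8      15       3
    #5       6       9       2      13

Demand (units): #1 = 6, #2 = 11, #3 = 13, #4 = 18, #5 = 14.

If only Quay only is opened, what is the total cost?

Total cost: 578

Each retail store is assigned to its cheapest site among the open ones.
{Quay}: #1→Quay 3·6=18, #2→Quay 3·11=33, #3→Quay 15·13=195, #4→Quay 15·18=270, #5→Quay 2·14=28. Service 544; fixed 34; total 578.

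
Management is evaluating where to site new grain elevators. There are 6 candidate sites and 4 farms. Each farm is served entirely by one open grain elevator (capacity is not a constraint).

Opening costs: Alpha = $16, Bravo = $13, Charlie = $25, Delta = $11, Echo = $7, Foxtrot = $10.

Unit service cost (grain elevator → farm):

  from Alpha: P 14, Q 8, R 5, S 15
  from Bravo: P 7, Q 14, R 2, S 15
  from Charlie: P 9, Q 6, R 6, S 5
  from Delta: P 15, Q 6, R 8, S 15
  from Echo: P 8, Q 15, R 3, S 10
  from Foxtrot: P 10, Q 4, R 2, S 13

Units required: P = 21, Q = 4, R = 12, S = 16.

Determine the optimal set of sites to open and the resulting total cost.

For any fixed open set, each farm goes to its cheapest open site; total = fixed + service.
{Bravo, Charlie}: P→Bravo 7·21=147, Q→Charlie 6·4=24, R→Bravo 2·12=24, S→Charlie 5·16=80. Service 275; fixed 38; total 313.
{Bravo, Charlie, Foxtrot}: P→Bravo 7·21=147, Q→Foxtrot 4·4=16, R→Bravo 2·12=24, S→Charlie 5·16=80. Service 267; fixed 48; total 315.
{Bravo, Charlie, Echo}: service 275 + fixed 45 = 320
{Alpha, Bravo, Charlie, Delta, Echo, Foxtrot}: P→Bravo 7·21=147, Q→Foxtrot 4·4=16, R→Bravo 2·12=24, S→Charlie 5·16=80. Service 267; fixed 82; total 349.
No other subset beats 313.

Open Bravo and Charlie; minimum total cost 313.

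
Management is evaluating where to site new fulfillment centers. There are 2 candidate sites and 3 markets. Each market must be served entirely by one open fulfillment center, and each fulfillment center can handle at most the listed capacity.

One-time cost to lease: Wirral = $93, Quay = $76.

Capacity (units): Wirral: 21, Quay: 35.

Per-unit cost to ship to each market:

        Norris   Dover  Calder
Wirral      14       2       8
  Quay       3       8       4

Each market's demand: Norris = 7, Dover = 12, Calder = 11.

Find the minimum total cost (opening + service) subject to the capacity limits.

Minimum total cost: 237

Open {Quay}: Norris→Quay 3·7=21, Dover→Quay 8·12=96, Calder→Quay 4·11=44.
Loads: Quay carries 30/35. Service 161; fixed 76; total 237.
Next best feasible plan costs 258.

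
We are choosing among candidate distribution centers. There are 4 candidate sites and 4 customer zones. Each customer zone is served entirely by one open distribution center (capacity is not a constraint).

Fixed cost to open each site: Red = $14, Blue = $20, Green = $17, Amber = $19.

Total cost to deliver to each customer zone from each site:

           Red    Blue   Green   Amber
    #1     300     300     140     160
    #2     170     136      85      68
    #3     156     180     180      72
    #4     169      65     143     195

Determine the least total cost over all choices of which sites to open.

For any fixed open set, each customer zone goes to its cheapest open site; total = fixed + service.
{Blue, Green, Amber}: #1→Green 140, #2→Amber 68, #3→Amber 72, #4→Blue 65. Service 345; fixed 56; total 401.
{Blue, Amber}: #1→Amber 160, #2→Amber 68, #3→Amber 72, #4→Blue 65. Service 365; fixed 39; total 404.
{Red, Blue, Green, Amber}: service 345 + fixed 70 = 415
{Red}: service 795 + fixed 14 = 809
(All 15 nonempty subsets were checked; Blue, Green and Amber is lowest.)

Minimum total cost: 401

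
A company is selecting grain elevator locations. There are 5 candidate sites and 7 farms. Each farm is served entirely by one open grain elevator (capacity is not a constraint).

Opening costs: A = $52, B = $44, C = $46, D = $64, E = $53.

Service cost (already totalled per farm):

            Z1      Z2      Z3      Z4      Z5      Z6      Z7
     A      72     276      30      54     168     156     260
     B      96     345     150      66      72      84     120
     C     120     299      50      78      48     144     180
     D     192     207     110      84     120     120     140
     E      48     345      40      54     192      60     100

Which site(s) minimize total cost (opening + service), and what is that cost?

For any fixed open set, each farm goes to its cheapest open site; total = fixed + service.
{C, D, E}: Z1→E 48, Z2→D 207, Z3→E 40, Z4→E 54, Z5→C 48, Z6→E 60, Z7→E 100. Service 557; fixed 163; total 720.
{B, D, E}: service 581 + fixed 161 = 742
{D, E}: service 629 + fixed 117 = 746
{A, B, C, D, E}: Z1→E 48, Z2→D 207, Z3→A 30, Z4→A 54, Z5→C 48, Z6→E 60, Z7→E 100. Service 547; fixed 259; total 806.
No other subset beats 720.

Open C, D and E; minimum total cost 720.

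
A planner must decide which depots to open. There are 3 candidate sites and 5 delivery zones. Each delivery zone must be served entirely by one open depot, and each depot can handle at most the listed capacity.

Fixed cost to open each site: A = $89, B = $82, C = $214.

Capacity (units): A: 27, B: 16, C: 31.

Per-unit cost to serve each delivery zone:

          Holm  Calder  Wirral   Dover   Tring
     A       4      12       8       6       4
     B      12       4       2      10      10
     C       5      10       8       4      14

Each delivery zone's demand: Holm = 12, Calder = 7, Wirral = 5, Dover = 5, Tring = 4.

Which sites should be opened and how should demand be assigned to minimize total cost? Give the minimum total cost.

Open {A, B}: Holm→A 4·12=48, Calder→B 4·7=28, Wirral→B 2·5=10, Dover→A 6·5=30, Tring→A 4·4=16.
Loads: A carries 21/27, B carries 12/16. Service 132; fixed 171; total 303.
Next best feasible plan costs 327.

Minimum total cost: 303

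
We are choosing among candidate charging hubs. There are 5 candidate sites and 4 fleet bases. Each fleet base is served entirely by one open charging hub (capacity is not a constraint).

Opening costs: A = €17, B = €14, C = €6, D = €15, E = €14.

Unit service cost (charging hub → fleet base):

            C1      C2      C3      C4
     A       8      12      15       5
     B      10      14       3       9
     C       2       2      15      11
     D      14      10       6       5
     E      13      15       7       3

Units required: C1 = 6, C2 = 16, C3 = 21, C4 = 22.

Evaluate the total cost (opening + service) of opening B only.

Each fleet base is assigned to its cheapest site among the open ones.
{B}: C1→B 10·6=60, C2→B 14·16=224, C3→B 3·21=63, C4→B 9·22=198. Service 545; fixed 14; total 559.

Total cost: 559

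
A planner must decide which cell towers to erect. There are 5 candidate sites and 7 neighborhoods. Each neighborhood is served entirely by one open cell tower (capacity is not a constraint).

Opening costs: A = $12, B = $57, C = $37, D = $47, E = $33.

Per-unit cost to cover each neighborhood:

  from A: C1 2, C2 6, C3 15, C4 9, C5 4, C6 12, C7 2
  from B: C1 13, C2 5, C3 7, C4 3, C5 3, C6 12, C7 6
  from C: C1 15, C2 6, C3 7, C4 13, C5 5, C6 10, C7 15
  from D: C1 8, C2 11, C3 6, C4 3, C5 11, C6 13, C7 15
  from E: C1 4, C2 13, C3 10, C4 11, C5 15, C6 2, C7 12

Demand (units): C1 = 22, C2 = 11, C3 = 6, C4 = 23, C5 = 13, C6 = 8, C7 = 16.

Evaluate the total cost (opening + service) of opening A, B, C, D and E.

Each neighborhood is assigned to its cheapest site among the open ones.
{A, B, C, D, E}: C1→A 2·22=44, C2→B 5·11=55, C3→D 6·6=36, C4→B 3·23=69, C5→B 3·13=39, C6→E 2·8=16, C7→A 2·16=32. Service 291; fixed 186; total 477.

Total cost: 477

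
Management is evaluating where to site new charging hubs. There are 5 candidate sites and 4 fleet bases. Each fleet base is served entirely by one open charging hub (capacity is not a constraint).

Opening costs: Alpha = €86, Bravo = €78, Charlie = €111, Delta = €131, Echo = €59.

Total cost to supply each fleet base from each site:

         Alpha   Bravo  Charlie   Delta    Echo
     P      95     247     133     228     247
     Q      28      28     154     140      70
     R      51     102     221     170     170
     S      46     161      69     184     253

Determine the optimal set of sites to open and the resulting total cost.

For any fixed open set, each fleet base goes to its cheapest open site; total = fixed + service.
{Alpha}: P→Alpha 95, Q→Alpha 28, R→Alpha 51, S→Alpha 46. Service 220; fixed 86; total 306.
{Alpha, Echo}: service 220 + fixed 145 = 365
{Alpha, Bravo}: P→Alpha 95, Q→Alpha 28, R→Alpha 51, S→Alpha 46. Service 220; fixed 164; total 384.
{Alpha, Bravo, Charlie, Delta, Echo}: P→Alpha 95, Q→Alpha 28, R→Alpha 51, S→Alpha 46. Service 220; fixed 465; total 685.
No other subset beats 306.

Open Alpha only; minimum total cost 306.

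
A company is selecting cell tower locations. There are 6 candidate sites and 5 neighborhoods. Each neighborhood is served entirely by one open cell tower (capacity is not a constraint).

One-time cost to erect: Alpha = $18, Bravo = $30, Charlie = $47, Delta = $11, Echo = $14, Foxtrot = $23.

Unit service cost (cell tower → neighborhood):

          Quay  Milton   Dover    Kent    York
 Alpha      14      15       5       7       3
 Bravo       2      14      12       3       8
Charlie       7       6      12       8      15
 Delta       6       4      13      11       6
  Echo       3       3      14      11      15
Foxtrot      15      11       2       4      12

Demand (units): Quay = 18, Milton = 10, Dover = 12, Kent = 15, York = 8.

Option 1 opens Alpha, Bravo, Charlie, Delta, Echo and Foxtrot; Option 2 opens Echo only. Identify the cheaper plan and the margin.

Option 1 is cheaper by 249.

Option 1: {Alpha, Bravo, Charlie, Delta, Echo, Foxtrot}: Quay→Bravo 2·18=36, Milton→Echo 3·10=30, Dover→Foxtrot 2·12=24, Kent→Bravo 3·15=45, York→Alpha 3·8=24. Service 159; fixed 143; total 302.
Option 2: {Echo}: Quay→Echo 3·18=54, Milton→Echo 3·10=30, Dover→Echo 14·12=168, Kent→Echo 11·15=165, York→Echo 15·8=120. Service 537; fixed 14; total 551.
Difference: |302 − 551| = 249.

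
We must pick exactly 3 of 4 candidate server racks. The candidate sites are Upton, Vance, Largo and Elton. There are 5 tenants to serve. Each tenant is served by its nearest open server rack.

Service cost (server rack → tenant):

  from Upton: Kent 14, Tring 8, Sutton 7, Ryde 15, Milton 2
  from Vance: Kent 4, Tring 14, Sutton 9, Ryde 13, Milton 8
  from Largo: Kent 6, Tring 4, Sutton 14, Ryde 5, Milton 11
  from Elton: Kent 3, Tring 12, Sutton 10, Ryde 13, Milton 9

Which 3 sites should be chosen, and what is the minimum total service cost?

With exactly 3 open, each tenant uses its cheapest among the chosen.
{Upton, Largo, Elton}: Kent→Elton 3, Tring→Largo 4, Sutton→Upton 7, Ryde→Largo 5, Milton→Upton 2. Service cost 21.
{Upton, Vance, Largo}: service cost 22
{Vance, Largo, Elton}: service cost 29
Among all 4 size-3 choices, {Upton, Largo, Elton} is lowest.

Choose Upton, Largo and Elton; total service cost 21.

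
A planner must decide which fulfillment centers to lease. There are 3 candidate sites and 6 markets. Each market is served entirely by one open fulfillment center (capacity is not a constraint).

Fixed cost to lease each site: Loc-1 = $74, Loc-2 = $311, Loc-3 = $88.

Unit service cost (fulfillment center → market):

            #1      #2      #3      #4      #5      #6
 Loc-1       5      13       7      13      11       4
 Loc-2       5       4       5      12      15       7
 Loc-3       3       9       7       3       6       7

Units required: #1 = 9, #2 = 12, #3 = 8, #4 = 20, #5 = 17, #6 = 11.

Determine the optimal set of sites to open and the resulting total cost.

For any fixed open set, each market goes to its cheapest open site; total = fixed + service.
{Loc-3}: #1→Loc-3 3·9=27, #2→Loc-3 9·12=108, #3→Loc-3 7·8=56, #4→Loc-3 3·20=60, #5→Loc-3 6·17=102, #6→Loc-3 7·11=77. Service 430; fixed 88; total 518.
{Loc-1, Loc-3}: service 397 + fixed 162 = 559
{Loc-2, Loc-3}: service 354 + fixed 399 = 753
{Loc-1, Loc-2, Loc-3}: #1→Loc-3 3·9=27, #2→Loc-2 4·12=48, #3→Loc-2 5·8=40, #4→Loc-3 3·20=60, #5→Loc-3 6·17=102, #6→Loc-1 4·11=44. Service 321; fixed 473; total 794.
(All 7 nonempty subsets were checked; Loc-3 only is lowest.)

Open Loc-3 only; minimum total cost 518.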